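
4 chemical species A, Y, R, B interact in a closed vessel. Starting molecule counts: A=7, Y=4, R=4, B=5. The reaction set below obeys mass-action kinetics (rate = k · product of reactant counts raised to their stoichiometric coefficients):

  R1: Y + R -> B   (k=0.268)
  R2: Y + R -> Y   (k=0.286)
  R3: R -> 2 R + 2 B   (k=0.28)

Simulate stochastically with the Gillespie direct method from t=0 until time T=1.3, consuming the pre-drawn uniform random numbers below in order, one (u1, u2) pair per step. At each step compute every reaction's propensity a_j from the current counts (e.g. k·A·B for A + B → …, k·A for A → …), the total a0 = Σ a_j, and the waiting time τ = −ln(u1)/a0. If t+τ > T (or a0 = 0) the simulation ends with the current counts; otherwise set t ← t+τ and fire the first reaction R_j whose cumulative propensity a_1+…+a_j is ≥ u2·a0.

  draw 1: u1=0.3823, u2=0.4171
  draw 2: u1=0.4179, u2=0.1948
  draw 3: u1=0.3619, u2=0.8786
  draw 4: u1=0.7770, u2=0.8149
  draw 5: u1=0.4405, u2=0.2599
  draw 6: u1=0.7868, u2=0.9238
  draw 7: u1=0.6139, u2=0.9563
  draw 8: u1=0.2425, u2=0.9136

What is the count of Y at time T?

Y at T = 1

t=0.000: A=7 Y=4 R=4 B=5
Draw 1: a1=4.288, a2=4.576, a3=1.120, a0=9.984; τ=−ln(0.3823)/9.984=0.096 → t=0.096; u2·a0=0.4171·9.984=4.164 ≤ a1=4.288 → R1 fires; A=7 Y=3 R=3 B=6
Draw 2: a1=2.412, a2=2.574, a3=0.840, a0=5.826; τ=−ln(0.4179)/5.826=0.150 → t=0.246; u2·a0=0.1948·5.826=1.135 ≤ a1=2.412 → R1 fires; A=7 Y=2 R=2 B=7
Draw 3: a1=1.072, a2=1.144, a3=0.560, a0=2.776; τ=−ln(0.3619)/2.776=0.366 → t=0.612; u2·a0=0.8786·2.776=2.439; a1+a2=2.216 < 2.439 ≤ a1+…+a3=2.776 → R3 fires; A=7 Y=2 R=3 B=9
Draw 4: a1=1.608, a2=1.716, a3=0.840, a0=4.164; τ=−ln(0.7770)/4.164=0.061 → t=0.673; u2·a0=0.8149·4.164=3.393; a1+a2=3.324 < 3.393 ≤ a1+…+a3=4.164 → R3 fires; A=7 Y=2 R=4 B=11
Draw 5: a1=2.144, a2=2.288, a3=1.120, a0=5.552; τ=−ln(0.4405)/5.552=0.148 → t=0.820; u2·a0=0.2599·5.552=1.443 ≤ a1=2.144 → R1 fires; A=7 Y=1 R=3 B=12
Draw 6: a1=0.804, a2=0.858, a3=0.840, a0=2.502; τ=−ln(0.7868)/2.502=0.096 → t=0.916; u2·a0=0.9238·2.502=2.311; a1+a2=1.662 < 2.311 ≤ a1+…+a3=2.502 → R3 fires; A=7 Y=1 R=4 B=14
Draw 7: a1=1.072, a2=1.144, a3=1.120, a0=3.336; τ=−ln(0.6139)/3.336=0.146 → t=1.063; u2·a0=0.9563·3.336=3.190; a1+a2=2.216 < 3.190 ≤ a1+…+a3=3.336 → R3 fires; A=7 Y=1 R=5 B=16
Draw 8: a1=1.340, a2=1.430, a3=1.400, a0=4.170; τ=−ln(0.2425)/4.170=0.340 → t=1.402 > T=1.3: stop.
Read off Y at T=1.3: 1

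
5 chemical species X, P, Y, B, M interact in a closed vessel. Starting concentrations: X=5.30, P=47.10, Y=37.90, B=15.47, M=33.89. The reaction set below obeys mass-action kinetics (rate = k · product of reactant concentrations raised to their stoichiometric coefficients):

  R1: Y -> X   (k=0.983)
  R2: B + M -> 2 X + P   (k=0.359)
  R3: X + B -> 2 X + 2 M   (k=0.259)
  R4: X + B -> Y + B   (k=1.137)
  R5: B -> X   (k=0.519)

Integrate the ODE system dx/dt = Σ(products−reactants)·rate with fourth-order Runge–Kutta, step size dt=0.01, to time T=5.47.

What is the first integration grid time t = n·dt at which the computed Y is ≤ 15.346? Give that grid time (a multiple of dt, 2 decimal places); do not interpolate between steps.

Threshold first reached at t = 1.32

RK4 with dt=0.01: 547 steps to T=5.47. Trajectory (selected grid times):
t=0.00: X=5.30 P=47.10 Y=37.90 B=15.47 M=33.89
t=0.61: X=39.26 P=58.30 Y=30.61 B=0.00 M=30.18
t=1.22: X=53.07 P=58.30 Y=16.81 B=0.00 M=30.18
t=1.31: X=54.49 P=58.30 Y=15.38 B=0.00 M=30.18
t=1.32: X=54.64 P=58.30 Y=15.23 B=0.00 M=30.18
t=1.82: X=60.55 P=58.30 Y=9.32 B=0.00 M=30.18
t=2.43: X=64.76 P=58.30 Y=5.12 B=0.00 M=30.18
t=3.04: X=67.06 P=58.30 Y=2.81 B=0.00 M=30.18
t=3.65: X=68.33 P=58.30 Y=1.54 B=0.00 M=30.18
t=4.25: X=69.02 P=58.30 Y=0.85 B=0.00 M=30.18
t=4.86: X=69.40 P=58.30 Y=0.47 B=0.00 M=30.18
t=5.47: X=69.61 P=58.30 Y=0.26 B=0.00 M=30.18
Y(1.31)=15.382 > 15.346 but Y(1.32)=15.232 ≤ 15.346, so the first grid time is t=1.32.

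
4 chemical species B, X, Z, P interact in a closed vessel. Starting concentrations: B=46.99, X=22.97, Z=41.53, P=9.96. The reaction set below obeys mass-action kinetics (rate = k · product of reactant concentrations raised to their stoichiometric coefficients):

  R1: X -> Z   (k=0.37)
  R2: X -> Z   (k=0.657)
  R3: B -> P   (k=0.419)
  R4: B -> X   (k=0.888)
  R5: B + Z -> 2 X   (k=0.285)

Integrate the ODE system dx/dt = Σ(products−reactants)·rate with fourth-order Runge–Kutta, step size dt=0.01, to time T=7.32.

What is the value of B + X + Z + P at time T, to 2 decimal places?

Check how each reaction changes W = B + X + Z + P (weight of products minus weight of reactants):
R1: X -> Z: (1·1) − (1·1) = 1 − 1 = 0
R2: X -> Z: (1·1) − (1·1) = 1 − 1 = 0
R3: B -> P: (1·1) − (1·1) = 1 − 1 = 0
R4: B -> X: (1·1) − (1·1) = 1 − 1 = 0
R5: B + Z -> 2 X: (1·2) − (1·1 + 1·1) = 2 − 2 = 0
Every reaction leaves W unchanged, so W is conserved and no simulation is needed: W(T) = W(0) = 46.99 + 22.97 + 41.53 + 9.96 = 121.45

Value at T = 121.45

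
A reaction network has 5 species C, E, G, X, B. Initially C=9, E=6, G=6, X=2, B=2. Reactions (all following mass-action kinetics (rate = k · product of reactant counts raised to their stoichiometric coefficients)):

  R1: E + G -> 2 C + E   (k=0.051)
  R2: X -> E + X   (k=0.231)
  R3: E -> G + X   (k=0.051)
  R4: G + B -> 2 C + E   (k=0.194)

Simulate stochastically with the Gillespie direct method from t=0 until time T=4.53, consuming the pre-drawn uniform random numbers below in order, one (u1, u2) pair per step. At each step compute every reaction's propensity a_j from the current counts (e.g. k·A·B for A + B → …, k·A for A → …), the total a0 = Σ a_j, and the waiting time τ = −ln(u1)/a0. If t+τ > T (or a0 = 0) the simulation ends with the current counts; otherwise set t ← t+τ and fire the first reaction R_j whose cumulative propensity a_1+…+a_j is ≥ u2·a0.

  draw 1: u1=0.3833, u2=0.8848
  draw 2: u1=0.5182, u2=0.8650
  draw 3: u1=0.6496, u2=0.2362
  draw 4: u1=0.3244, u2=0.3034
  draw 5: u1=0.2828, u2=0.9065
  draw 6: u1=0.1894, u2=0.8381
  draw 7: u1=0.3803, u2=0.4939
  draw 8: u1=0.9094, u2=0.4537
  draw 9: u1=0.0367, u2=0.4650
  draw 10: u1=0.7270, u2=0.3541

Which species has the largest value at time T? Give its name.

Dominant species at T: C

t=0.000: C=9 E=6 G=6 X=2 B=2
Draw 1: a1=1.836, a2=0.462, a3=0.306, a4=2.328, a0=4.932; τ=−ln(0.3833)/4.932=0.194 → t=0.194; u2·a0=0.8848·4.932=4.364; a1+…+a3=2.604 < 4.364 ≤ a1+…+a4=4.932 → R4 fires; C=11 E=7 G=5 X=2 B=1
Draw 2: a1=1.785, a2=0.462, a3=0.357, a4=0.970, a0=3.574; τ=−ln(0.5182)/3.574=0.184 → t=0.378; u2·a0=0.8650·3.574=3.092; a1+…+a3=2.604 < 3.092 ≤ a1+…+a4=3.574 → R4 fires; C=13 E=8 G=4 X=2 B=0
Draw 3: a1=1.632, a2=0.462, a3=0.408, a4=0.000, a0=2.502; τ=−ln(0.6496)/2.502=0.172 → t=0.551; u2·a0=0.2362·2.502=0.591 ≤ a1=1.632 → R1 fires; C=15 E=8 G=3 X=2 B=0
Draw 4: a1=1.224, a2=0.462, a3=0.408, a4=0.000, a0=2.094; τ=−ln(0.3244)/2.094=0.538 → t=1.088; u2·a0=0.3034·2.094=0.635 ≤ a1=1.224 → R1 fires; C=17 E=8 G=2 X=2 B=0
Draw 5: a1=0.816, a2=0.462, a3=0.408, a4=0.000, a0=1.686; τ=−ln(0.2828)/1.686=0.749 → t=1.838; u2·a0=0.9065·1.686=1.528; a1+a2=1.278 < 1.528 ≤ a1+…+a3=1.686 → R3 fires; C=17 E=7 G=3 X=3 B=0
Draw 6: a1=1.071, a2=0.693, a3=0.357, a4=0.000, a0=2.121; τ=−ln(0.1894)/2.121=0.784 → t=2.622; u2·a0=0.8381·2.121=1.778; a1+a2=1.764 < 1.778 ≤ a1+…+a3=2.121 → R3 fires; C=17 E=6 G=4 X=4 B=0
Draw 7: a1=1.224, a2=0.924, a3=0.306, a4=0.000, a0=2.454; τ=−ln(0.3803)/2.454=0.394 → t=3.016; u2·a0=0.4939·2.454=1.212 ≤ a1=1.224 → R1 fires; C=19 E=6 G=3 X=4 B=0
Draw 8: a1=0.918, a2=0.924, a3=0.306, a4=0.000, a0=2.148; τ=−ln(0.9094)/2.148=0.044 → t=3.060; u2·a0=0.4537·2.148=0.975; a1=0.918 < 0.975 ≤ a1+a2=1.842 → R2 fires; C=19 E=7 G=3 X=4 B=0
Draw 9: a1=1.071, a2=0.924, a3=0.357, a4=0.000, a0=2.352; τ=−ln(0.0367)/2.352=1.405 → t=4.465; u2·a0=0.4650·2.352=1.094; a1=1.071 < 1.094 ≤ a1+a2=1.995 → R2 fires; C=19 E=8 G=3 X=4 B=0
Draw 10: a1=1.224, a2=0.924, a3=0.408, a4=0.000, a0=2.556; τ=−ln(0.7270)/2.556=0.125 → t=4.590 > T=4.53: stop.
At T=4.53: C=19 E=8 G=3 X=4 B=0; the largest is C.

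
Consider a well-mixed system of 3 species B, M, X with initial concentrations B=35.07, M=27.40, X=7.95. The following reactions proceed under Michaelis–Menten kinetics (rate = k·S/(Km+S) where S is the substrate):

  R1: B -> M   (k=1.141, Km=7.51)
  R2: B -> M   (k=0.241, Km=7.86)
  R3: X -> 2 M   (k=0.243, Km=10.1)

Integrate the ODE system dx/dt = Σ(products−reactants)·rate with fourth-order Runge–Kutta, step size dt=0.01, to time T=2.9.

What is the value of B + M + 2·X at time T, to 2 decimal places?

Value at T = 78.37

Check how each reaction changes W = B + M + 2·X (weight of products minus weight of reactants):
R1: B -> M: (1·1) − (1·1) = 1 − 1 = 0
R2: B -> M: (1·1) − (1·1) = 1 − 1 = 0
R3: X -> 2 M: (1·2) − (2·1) = 2 − 2 = 0
Every reaction leaves W unchanged, so W is conserved and no simulation is needed: W(T) = W(0) = 35.07 + 27.40 + 2·7.95 = 78.37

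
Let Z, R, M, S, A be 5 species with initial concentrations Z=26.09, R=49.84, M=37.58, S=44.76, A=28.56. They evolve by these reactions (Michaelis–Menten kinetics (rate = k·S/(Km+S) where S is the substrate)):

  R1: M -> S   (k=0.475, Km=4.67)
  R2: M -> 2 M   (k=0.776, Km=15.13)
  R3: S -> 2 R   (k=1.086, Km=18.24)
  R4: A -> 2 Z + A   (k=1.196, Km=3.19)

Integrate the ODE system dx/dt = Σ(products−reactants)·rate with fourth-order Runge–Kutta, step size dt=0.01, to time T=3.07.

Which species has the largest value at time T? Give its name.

RK4 with dt=0.01: 307 steps to T=3.07. Trajectory (selected grid times):
t=0.00: Z=26.09 R=49.84 M=37.58 S=44.76 A=28.56
t=0.34: Z=26.82 R=50.36 M=37.62 S=44.64 A=28.56
t=0.68: Z=27.55 R=50.89 M=37.67 S=44.52 A=28.56
t=1.02: Z=28.28 R=51.41 M=37.71 S=44.40 A=28.56
t=1.36: Z=29.02 R=51.94 M=37.76 S=44.29 A=28.56
t=1.71: Z=29.77 R=52.47 M=37.80 S=44.17 A=28.56
t=2.05: Z=30.50 R=53.00 M=37.85 S=44.05 A=28.56
t=2.39: Z=31.23 R=53.52 M=37.89 S=43.93 A=28.56
t=2.73: Z=31.96 R=54.04 M=37.94 S=43.81 A=28.56
t=3.07: Z=32.70 R=54.56 M=37.98 S=43.70 A=28.56
At T=3.07: Z=32.70 R=54.56 M=37.98 S=43.70 A=28.56; the largest is R.

Dominant species at T: R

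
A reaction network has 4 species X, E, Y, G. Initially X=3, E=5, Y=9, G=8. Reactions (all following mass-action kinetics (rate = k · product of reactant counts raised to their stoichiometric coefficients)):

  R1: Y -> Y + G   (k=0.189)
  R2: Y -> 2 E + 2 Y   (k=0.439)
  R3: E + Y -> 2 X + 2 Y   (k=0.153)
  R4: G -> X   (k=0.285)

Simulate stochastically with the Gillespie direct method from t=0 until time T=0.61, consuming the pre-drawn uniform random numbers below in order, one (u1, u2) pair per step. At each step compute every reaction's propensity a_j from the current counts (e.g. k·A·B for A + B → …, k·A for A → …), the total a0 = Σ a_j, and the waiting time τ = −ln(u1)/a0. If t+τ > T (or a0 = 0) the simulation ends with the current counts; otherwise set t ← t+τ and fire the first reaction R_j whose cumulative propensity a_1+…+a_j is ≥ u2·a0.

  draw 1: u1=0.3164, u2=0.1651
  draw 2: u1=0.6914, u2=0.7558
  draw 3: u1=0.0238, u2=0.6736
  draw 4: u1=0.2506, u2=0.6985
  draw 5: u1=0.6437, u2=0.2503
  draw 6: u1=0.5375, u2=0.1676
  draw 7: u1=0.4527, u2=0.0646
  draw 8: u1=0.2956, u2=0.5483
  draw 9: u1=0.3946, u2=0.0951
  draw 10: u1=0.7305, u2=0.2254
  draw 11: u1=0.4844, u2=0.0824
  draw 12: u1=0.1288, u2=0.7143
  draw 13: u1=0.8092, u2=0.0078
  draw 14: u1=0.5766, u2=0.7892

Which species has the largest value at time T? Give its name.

Dominant species at T: Y

t=0.000: X=3 E=5 Y=9 G=8
Draw 1: a1=1.701, a2=3.951, a3=6.885, a4=2.280, a0=14.817; τ=−ln(0.3164)/14.817=0.078 → t=0.078; u2·a0=0.1651·14.817=2.446; a1=1.701 < 2.446 ≤ a1+a2=5.652 → R2 fires; X=3 E=7 Y=10 G=8
Draw 2: a1=1.890, a2=4.390, a3=10.710, a4=2.280, a0=19.270; τ=−ln(0.6914)/19.270=0.019 → t=0.097; u2·a0=0.7558·19.270=14.564; a1+a2=6.280 < 14.564 ≤ a1+…+a3=16.990 → R3 fires; X=5 E=6 Y=11 G=8
Draw 3: a1=2.079, a2=4.829, a3=10.098, a4=2.280, a0=19.286; τ=−ln(0.0238)/19.286=0.194 → t=0.291; u2·a0=0.6736·19.286=12.991; a1+a2=6.908 < 12.991 ≤ a1+…+a3=17.006 → R3 fires; X=7 E=5 Y=12 G=8
Draw 4: a1=2.268, a2=5.268, a3=9.180, a4=2.280, a0=18.996; τ=−ln(0.2506)/18.996=0.073 → t=0.363; u2·a0=0.6985·18.996=13.269; a1+a2=7.536 < 13.269 ≤ a1+…+a3=16.716 → R3 fires; X=9 E=4 Y=13 G=8
Draw 5: a1=2.457, a2=5.707, a3=7.956, a4=2.280, a0=18.400; τ=−ln(0.6437)/18.400=0.024 → t=0.387; u2·a0=0.2503·18.400=4.606; a1=2.457 < 4.606 ≤ a1+a2=8.164 → R2 fires; X=9 E=6 Y=14 G=8
Draw 6: a1=2.646, a2=6.146, a3=12.852, a4=2.280, a0=23.924; τ=−ln(0.5375)/23.924=0.026 → t=0.413; u2·a0=0.1676·23.924=4.010; a1=2.646 < 4.010 ≤ a1+a2=8.792 → R2 fires; X=9 E=8 Y=15 G=8
Draw 7: a1=2.835, a2=6.585, a3=18.360, a4=2.280, a0=30.060; τ=−ln(0.4527)/30.060=0.026 → t=0.440; u2·a0=0.0646·30.060=1.942 ≤ a1=2.835 → R1 fires; X=9 E=8 Y=15 G=9
Draw 8: a1=2.835, a2=6.585, a3=18.360, a4=2.565, a0=30.345; τ=−ln(0.2956)/30.345=0.040 → t=0.480; u2·a0=0.5483·30.345=16.638; a1+a2=9.420 < 16.638 ≤ a1+…+a3=27.780 → R3 fires; X=11 E=7 Y=16 G=9
Draw 9: a1=3.024, a2=7.024, a3=17.136, a4=2.565, a0=29.749; τ=−ln(0.3946)/29.749=0.031 → t=0.511; u2·a0=0.0951·29.749=2.829 ≤ a1=3.024 → R1 fires; X=11 E=7 Y=16 G=10
Draw 10: a1=3.024, a2=7.024, a3=17.136, a4=2.850, a0=30.034; τ=−ln(0.7305)/30.034=0.010 → t=0.522; u2·a0=0.2254·30.034=6.770; a1=3.024 < 6.770 ≤ a1+a2=10.048 → R2 fires; X=11 E=9 Y=17 G=10
Draw 11: a1=3.213, a2=7.463, a3=23.409, a4=2.850, a0=36.935; τ=−ln(0.4844)/36.935=0.020 → t=0.541; u2·a0=0.0824·36.935=3.043 ≤ a1=3.213 → R1 fires; X=11 E=9 Y=17 G=11
Draw 12: a1=3.213, a2=7.463, a3=23.409, a4=3.135, a0=37.220; τ=−ln(0.1288)/37.220=0.055 → t=0.596; u2·a0=0.7143·37.220=26.586; a1+a2=10.676 < 26.586 ≤ a1+…+a3=34.085 → R3 fires; X=13 E=8 Y=18 G=11
Draw 13: a1=3.402, a2=7.902, a3=22.032, a4=3.135, a0=36.471; τ=−ln(0.8092)/36.471=0.006 → t=0.602; u2·a0=0.0078·36.471=0.284 ≤ a1=3.402 → R1 fires; X=13 E=8 Y=18 G=12
Draw 14: a1=3.402, a2=7.902, a3=22.032, a4=3.420, a0=36.756; τ=−ln(0.5766)/36.756=0.015 → t=0.617 > T=0.61: stop.
At T=0.61: X=13 E=8 Y=18 G=12; the largest is Y.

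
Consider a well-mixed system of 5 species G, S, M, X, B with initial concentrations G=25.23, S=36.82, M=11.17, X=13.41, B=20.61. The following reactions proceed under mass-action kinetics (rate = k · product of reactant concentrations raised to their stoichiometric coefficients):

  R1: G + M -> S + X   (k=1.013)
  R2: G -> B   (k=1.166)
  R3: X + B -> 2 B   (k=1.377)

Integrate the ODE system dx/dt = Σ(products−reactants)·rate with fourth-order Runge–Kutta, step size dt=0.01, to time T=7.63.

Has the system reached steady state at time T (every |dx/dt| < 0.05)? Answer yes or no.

RK4 with dt=0.01: 763 steps to T=7.63. Trajectory (selected grid times):
t=0.00: G=25.23 S=36.82 M=11.17 X=13.41 B=20.61
t=0.85: G=4.92 S=47.99 M=0.00 X=0.00 B=54.33
t=1.70: G=1.82 S=47.99 M=0.00 X=0.00 B=57.43
t=2.54: G=0.68 S=47.99 M=0.00 X=0.00 B=58.57
t=3.39: G=0.25 S=47.99 M=0.00 X=0.00 B=59.00
t=4.24: G=0.09 S=47.99 M=0.00 X=0.00 B=59.16
t=5.09: G=0.04 S=47.99 M=0.00 X=0.00 B=59.21
t=5.93: G=0.01 S=47.99 M=0.00 X=0.00 B=59.24
t=6.78: G=0.00 S=47.99 M=0.00 X=0.00 B=59.25
t=7.63: G=0.00 S=47.99 M=0.00 X=0.00 B=59.25
Rates at T: R1=0.0000, R2=0.0021, R3=0.0000
dx/dt at T (Σ net stoichiometry × rate): G=-0.0021, S=+0.0000, M=-0.0000, X=-0.0000, B=+0.0021
Largest |dx/dt| is |+0.0021| (B) < 0.05 → steady.

Steady state at T: yes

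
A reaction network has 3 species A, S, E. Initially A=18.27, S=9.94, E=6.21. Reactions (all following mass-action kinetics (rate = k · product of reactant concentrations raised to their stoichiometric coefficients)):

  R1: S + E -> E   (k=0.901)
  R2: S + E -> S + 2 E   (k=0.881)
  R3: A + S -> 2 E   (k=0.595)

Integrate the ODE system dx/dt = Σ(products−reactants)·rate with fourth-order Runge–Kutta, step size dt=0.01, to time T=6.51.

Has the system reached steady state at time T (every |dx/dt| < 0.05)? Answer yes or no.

RK4 with dt=0.01: 651 steps to T=6.51. Trajectory (selected grid times):
t=0.00: A=18.27 S=9.94 E=6.21
t=0.72: A=13.83 S=0.00 E=20.47
t=1.45: A=13.83 S=0.00 E=20.47
t=2.17: A=13.83 S=0.00 E=20.47
t=2.89: A=13.83 S=0.00 E=20.47
t=3.62: A=13.83 S=0.00 E=20.47
t=4.34: A=13.83 S=0.00 E=20.47
t=5.06: A=13.83 S=0.00 E=20.47
t=5.79: A=13.83 S=0.00 E=20.47
t=6.51: A=13.83 S=0.00 E=20.47
Rates at T: R1=0.0000, R2=0.0000, R3=0.0000
dx/dt at T (Σ net stoichiometry × rate): A=-0.0000, S=-0.0000, E=+0.0000
Largest |dx/dt| is |+0.0000| (E) < 0.05 → steady.

Steady state at T: yes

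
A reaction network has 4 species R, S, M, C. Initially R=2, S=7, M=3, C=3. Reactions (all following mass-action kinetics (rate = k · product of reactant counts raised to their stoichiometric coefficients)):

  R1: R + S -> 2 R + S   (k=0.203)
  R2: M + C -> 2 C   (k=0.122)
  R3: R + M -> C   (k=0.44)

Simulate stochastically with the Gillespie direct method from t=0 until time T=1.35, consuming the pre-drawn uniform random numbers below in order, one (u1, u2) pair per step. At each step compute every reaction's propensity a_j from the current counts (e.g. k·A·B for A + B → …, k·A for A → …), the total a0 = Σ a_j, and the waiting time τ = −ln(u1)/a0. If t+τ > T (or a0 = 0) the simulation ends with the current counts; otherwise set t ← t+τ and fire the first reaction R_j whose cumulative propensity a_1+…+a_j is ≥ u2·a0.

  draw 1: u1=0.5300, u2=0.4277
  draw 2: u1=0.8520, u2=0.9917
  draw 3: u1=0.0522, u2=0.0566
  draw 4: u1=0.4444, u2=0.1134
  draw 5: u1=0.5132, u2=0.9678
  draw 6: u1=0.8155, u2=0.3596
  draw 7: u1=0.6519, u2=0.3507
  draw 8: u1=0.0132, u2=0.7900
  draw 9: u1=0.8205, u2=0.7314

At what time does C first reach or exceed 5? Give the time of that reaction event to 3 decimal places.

t=0.000: R=2 S=7 M=3 C=3
Draw 1: a1=2.842, a2=1.098, a3=2.640, a0=6.580; τ=−ln(0.5300)/6.580=0.096 → t=0.096; u2·a0=0.4277·6.580=2.814 ≤ a1=2.842 → R1 fires; R=3 S=7 M=3 C=3
Draw 2: a1=4.263, a2=1.098, a3=3.960, a0=9.321; τ=−ln(0.8520)/9.321=0.017 → t=0.114; u2·a0=0.9917·9.321=9.244; a1+a2=5.361 < 9.244 ≤ a1+…+a3=9.321 → R3 fires; R=2 S=7 M=2 C=4
Draw 3: a1=2.842, a2=0.976, a3=1.760, a0=5.578; τ=−ln(0.0522)/5.578=0.529 → t=0.643; u2·a0=0.0566·5.578=0.316 ≤ a1=2.842 → R1 fires; R=3 S=7 M=2 C=4
Draw 4: a1=4.263, a2=0.976, a3=2.640, a0=7.879; τ=−ln(0.4444)/7.879=0.103 → t=0.746; u2·a0=0.1134·7.879=0.893 ≤ a1=4.263 → R1 fires; R=4 S=7 M=2 C=4
Draw 5: a1=5.684, a2=0.976, a3=3.520, a0=10.180; τ=−ln(0.5132)/10.180=0.066 → t=0.811; u2·a0=0.9678·10.180=9.852; a1+a2=6.660 < 9.852 ≤ a1+…+a3=10.180 → R3 fires; R=3 S=7 M=1 C=5
Draw 6: a1=4.263, a2=0.610, a3=1.320, a0=6.193; τ=−ln(0.8155)/6.193=0.033 → t=0.844; u2·a0=0.3596·6.193=2.227 ≤ a1=4.263 → R1 fires; R=4 S=7 M=1 C=5
Draw 7: a1=5.684, a2=0.610, a3=1.760, a0=8.054; τ=−ln(0.6519)/8.054=0.053 → t=0.898; u2·a0=0.3507·8.054=2.825 ≤ a1=5.684 → R1 fires; R=5 S=7 M=1 C=5
Draw 8: a1=7.105, a2=0.610, a3=2.200, a0=9.915; τ=−ln(0.0132)/9.915=0.436 → t=1.334; u2·a0=0.7900·9.915=7.833; a1+a2=7.715 < 7.833 ≤ a1+…+a3=9.915 → R3 fires; R=4 S=7 M=0 C=6
Draw 9: a1=5.684, a2=0.000, a3=0.000, a0=5.684; τ=−ln(0.8205)/5.684=0.035 → t=1.369 > T=1.35: stop.
C first becomes ≥ 5 when it reaches 5 at the event at t=0.811.

Threshold first reached at t = 0.811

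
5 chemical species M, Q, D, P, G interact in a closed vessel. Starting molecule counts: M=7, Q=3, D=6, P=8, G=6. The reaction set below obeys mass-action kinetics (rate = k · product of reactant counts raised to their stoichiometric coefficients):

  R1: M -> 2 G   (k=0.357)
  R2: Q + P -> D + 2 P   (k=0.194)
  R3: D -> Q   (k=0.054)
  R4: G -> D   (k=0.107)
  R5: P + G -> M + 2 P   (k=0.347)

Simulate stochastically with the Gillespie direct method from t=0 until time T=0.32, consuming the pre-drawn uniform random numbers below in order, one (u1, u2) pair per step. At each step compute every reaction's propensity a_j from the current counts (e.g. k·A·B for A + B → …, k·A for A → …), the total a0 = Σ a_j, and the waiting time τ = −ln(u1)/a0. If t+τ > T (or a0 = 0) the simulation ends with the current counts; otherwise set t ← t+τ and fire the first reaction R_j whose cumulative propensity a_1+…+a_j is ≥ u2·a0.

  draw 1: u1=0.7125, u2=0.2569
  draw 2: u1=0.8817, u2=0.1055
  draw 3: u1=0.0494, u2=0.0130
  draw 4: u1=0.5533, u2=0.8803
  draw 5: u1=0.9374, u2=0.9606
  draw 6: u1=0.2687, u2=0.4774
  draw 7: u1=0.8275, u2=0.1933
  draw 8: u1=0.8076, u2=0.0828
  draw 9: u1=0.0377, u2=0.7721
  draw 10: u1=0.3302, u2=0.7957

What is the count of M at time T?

M at T = 9

t=0.000: M=7 Q=3 D=6 P=8 G=6
Draw 1: a1=2.499, a2=4.656, a3=0.324, a4=0.642, a5=16.656, a0=24.777; τ=−ln(0.7125)/24.777=0.014 → t=0.014; u2·a0=0.2569·24.777=6.365; a1=2.499 < 6.365 ≤ a1+a2=7.155 → R2 fires; M=7 Q=2 D=7 P=9 G=6
Draw 2: a1=2.499, a2=3.492, a3=0.378, a4=0.642, a5=18.738, a0=25.749; τ=−ln(0.8817)/25.749=0.005 → t=0.019; u2·a0=0.1055·25.749=2.717; a1=2.499 < 2.717 ≤ a1+a2=5.991 → R2 fires; M=7 Q=1 D=8 P=10 G=6
Draw 3: a1=2.499, a2=1.940, a3=0.432, a4=0.642, a5=20.820, a0=26.333; τ=−ln(0.0494)/26.333=0.114 → t=0.133; u2·a0=0.0130·26.333=0.342 ≤ a1=2.499 → R1 fires; M=6 Q=1 D=8 P=10 G=8
Draw 4: a1=2.142, a2=1.940, a3=0.432, a4=0.856, a5=27.760, a0=33.130; τ=−ln(0.5533)/33.130=0.018 → t=0.151; u2·a0=0.8803·33.130=29.164; a1+…+a4=5.370 < 29.164 ≤ a1+…+a5=33.130 → R5 fires; M=7 Q=1 D=8 P=11 G=7
Draw 5: a1=2.499, a2=2.134, a3=0.432, a4=0.749, a5=26.719, a0=32.533; τ=−ln(0.9374)/32.533=0.002 → t=0.153; u2·a0=0.9606·32.533=31.251; a1+…+a4=5.814 < 31.251 ≤ a1+…+a5=32.533 → R5 fires; M=8 Q=1 D=8 P=12 G=6
Draw 6: a1=2.856, a2=2.328, a3=0.432, a4=0.642, a5=24.984, a0=31.242; τ=−ln(0.2687)/31.242=0.042 → t=0.195; u2·a0=0.4774·31.242=14.915; a1+…+a4=6.258 < 14.915 ≤ a1+…+a5=31.242 → R5 fires; M=9 Q=1 D=8 P=13 G=5
Draw 7: a1=3.213, a2=2.522, a3=0.432, a4=0.535, a5=22.555, a0=29.257; τ=−ln(0.8275)/29.257=0.006 → t=0.201; u2·a0=0.1933·29.257=5.655; a1=3.213 < 5.655 ≤ a1+a2=5.735 → R2 fires; M=9 Q=0 D=9 P=14 G=5
Draw 8: a1=3.213, a2=0.000, a3=0.486, a4=0.535, a5=24.290, a0=28.524; τ=−ln(0.8076)/28.524=0.007 → t=0.209; u2·a0=0.0828·28.524=2.362 ≤ a1=3.213 → R1 fires; M=8 Q=0 D=9 P=14 G=7
Draw 9: a1=2.856, a2=0.000, a3=0.486, a4=0.749, a5=34.006, a0=38.097; τ=−ln(0.0377)/38.097=0.086 → t=0.295; u2·a0=0.7721·38.097=29.415; a1+…+a4=4.091 < 29.415 ≤ a1+…+a5=38.097 → R5 fires; M=9 Q=0 D=9 P=15 G=6
Draw 10: a1=3.213, a2=0.000, a3=0.486, a4=0.642, a5=31.230, a0=35.571; τ=−ln(0.3302)/35.571=0.031 → t=0.326 > T=0.32: stop.
Read off M at T=0.32: 9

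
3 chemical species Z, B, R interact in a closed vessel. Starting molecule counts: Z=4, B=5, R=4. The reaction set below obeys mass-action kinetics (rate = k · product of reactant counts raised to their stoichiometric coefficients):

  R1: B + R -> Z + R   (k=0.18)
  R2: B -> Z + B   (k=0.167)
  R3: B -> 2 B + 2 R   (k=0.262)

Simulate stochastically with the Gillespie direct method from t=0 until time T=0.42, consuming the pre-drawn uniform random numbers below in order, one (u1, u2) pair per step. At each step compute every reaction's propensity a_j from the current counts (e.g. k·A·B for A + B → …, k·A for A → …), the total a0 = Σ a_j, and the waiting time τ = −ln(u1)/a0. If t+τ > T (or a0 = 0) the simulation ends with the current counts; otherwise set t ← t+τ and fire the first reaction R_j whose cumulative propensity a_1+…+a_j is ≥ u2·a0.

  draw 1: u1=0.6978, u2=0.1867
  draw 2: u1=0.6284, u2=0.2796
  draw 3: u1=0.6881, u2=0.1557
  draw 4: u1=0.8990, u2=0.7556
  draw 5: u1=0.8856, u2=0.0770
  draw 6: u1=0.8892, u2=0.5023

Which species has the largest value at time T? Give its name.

t=0.000: Z=4 B=5 R=4
Draw 1: a1=3.600, a2=0.835, a3=1.310, a0=5.745; τ=−ln(0.6978)/5.745=0.063 → t=0.063; u2·a0=0.1867·5.745=1.073 ≤ a1=3.600 → R1 fires; Z=5 B=4 R=4
Draw 2: a1=2.880, a2=0.668, a3=1.048, a0=4.596; τ=−ln(0.6284)/4.596=0.101 → t=0.164; u2·a0=0.2796·4.596=1.285 ≤ a1=2.880 → R1 fires; Z=6 B=3 R=4
Draw 3: a1=2.160, a2=0.501, a3=0.786, a0=3.447; τ=−ln(0.6881)/3.447=0.108 → t=0.272; u2·a0=0.1557·3.447=0.537 ≤ a1=2.160 → R1 fires; Z=7 B=2 R=4
Draw 4: a1=1.440, a2=0.334, a3=0.524, a0=2.298; τ=−ln(0.8990)/2.298=0.046 → t=0.318; u2·a0=0.7556·2.298=1.736; a1=1.440 < 1.736 ≤ a1+a2=1.774 → R2 fires; Z=8 B=2 R=4
Draw 5: a1=1.440, a2=0.334, a3=0.524, a0=2.298; τ=−ln(0.8856)/2.298=0.053 → t=0.371; u2·a0=0.0770·2.298=0.177 ≤ a1=1.440 → R1 fires; Z=9 B=1 R=4
Draw 6: a1=0.720, a2=0.167, a3=0.262, a0=1.149; τ=−ln(0.8892)/1.149=0.102 → t=0.474 > T=0.42: stop.
At T=0.42: Z=9 B=1 R=4; the largest is Z.

Dominant species at T: Z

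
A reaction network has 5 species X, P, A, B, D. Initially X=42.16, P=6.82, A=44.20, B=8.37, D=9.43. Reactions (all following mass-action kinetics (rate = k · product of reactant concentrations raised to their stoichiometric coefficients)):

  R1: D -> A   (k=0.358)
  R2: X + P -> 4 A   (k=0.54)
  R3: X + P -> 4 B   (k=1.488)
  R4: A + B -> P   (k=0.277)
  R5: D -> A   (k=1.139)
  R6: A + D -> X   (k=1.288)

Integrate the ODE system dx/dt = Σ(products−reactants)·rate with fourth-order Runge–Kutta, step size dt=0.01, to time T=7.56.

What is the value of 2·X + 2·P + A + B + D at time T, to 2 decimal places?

Check how each reaction changes W = 2·X + 2·P + A + B + D (weight of products minus weight of reactants):
R1: D -> A: (1·1) − (1·1) = 1 − 1 = 0
R2: X + P -> 4 A: (1·4) − (2·1 + 2·1) = 4 − 4 = 0
R3: X + P -> 4 B: (1·4) − (2·1 + 2·1) = 4 − 4 = 0
R4: A + B -> P: (2·1) − (1·1 + 1·1) = 2 − 2 = 0
R5: D -> A: (1·1) − (1·1) = 1 − 1 = 0
R6: A + D -> X: (2·1) − (1·1 + 1·1) = 2 − 2 = 0
Every reaction leaves W unchanged, so W is conserved and no simulation is needed: W(T) = W(0) = 2·42.16 + 2·6.82 + 44.20 + 8.37 + 9.43 = 159.96

Value at T = 159.96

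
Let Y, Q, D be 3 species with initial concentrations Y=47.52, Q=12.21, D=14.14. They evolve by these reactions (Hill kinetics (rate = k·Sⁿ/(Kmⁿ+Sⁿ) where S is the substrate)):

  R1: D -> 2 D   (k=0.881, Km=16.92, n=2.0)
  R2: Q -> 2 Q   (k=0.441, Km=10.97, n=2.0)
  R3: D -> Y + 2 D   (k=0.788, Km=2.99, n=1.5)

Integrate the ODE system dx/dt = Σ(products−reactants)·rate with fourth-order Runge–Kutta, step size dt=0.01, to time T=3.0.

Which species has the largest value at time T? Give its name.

RK4 with dt=0.01: 300 steps to T=3.0. Trajectory (selected grid times):
t=0.00: Y=47.52 Q=12.21 D=14.14
t=0.33: Y=47.76 Q=12.29 D=14.50
t=0.67: Y=48.00 Q=12.37 D=14.87
t=1.00: Y=48.24 Q=12.46 D=15.24
t=1.33: Y=48.48 Q=12.54 D=15.61
t=1.67: Y=48.73 Q=12.62 D=16.00
t=2.00: Y=48.97 Q=12.71 D=16.38
t=2.33: Y=49.21 Q=12.79 D=16.76
t=2.67: Y=49.46 Q=12.88 D=17.16
t=3.00: Y=49.70 Q=12.96 D=17.55
At T=3.0: Y=49.70 Q=12.96 D=17.55; the largest is Y.

Dominant species at T: Y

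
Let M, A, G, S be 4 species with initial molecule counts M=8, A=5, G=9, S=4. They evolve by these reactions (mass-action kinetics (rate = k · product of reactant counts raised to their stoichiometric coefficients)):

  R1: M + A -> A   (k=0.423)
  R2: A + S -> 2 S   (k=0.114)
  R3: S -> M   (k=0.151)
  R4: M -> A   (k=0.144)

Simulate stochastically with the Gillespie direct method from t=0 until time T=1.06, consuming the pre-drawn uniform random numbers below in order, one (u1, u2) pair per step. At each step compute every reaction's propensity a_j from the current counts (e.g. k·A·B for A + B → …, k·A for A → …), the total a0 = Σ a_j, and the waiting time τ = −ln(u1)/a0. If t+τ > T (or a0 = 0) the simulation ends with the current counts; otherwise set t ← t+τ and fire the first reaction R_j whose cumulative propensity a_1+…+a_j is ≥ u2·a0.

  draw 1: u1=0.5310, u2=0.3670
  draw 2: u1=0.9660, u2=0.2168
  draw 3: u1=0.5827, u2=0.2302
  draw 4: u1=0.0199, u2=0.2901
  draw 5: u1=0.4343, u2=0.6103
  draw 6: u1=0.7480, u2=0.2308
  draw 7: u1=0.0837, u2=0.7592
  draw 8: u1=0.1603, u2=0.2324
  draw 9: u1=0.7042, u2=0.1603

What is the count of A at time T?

A at T = 4

t=0.000: M=8 A=5 G=9 S=4
Draw 1: a1=16.920, a2=2.280, a3=0.604, a4=1.152, a0=20.956; τ=−ln(0.5310)/20.956=0.030 → t=0.030; u2·a0=0.3670·20.956=7.691 ≤ a1=16.920 → R1 fires; M=7 A=5 G=9 S=4
Draw 2: a1=14.805, a2=2.280, a3=0.604, a4=1.008, a0=18.697; τ=−ln(0.9660)/18.697=0.002 → t=0.032; u2·a0=0.2168·18.697=4.054 ≤ a1=14.805 → R1 fires; M=6 A=5 G=9 S=4
Draw 3: a1=12.690, a2=2.280, a3=0.604, a4=0.864, a0=16.438; τ=−ln(0.5827)/16.438=0.033 → t=0.065; u2·a0=0.2302·16.438=3.784 ≤ a1=12.690 → R1 fires; M=5 A=5 G=9 S=4
Draw 4: a1=10.575, a2=2.280, a3=0.604, a4=0.720, a0=14.179; τ=−ln(0.0199)/14.179=0.276 → t=0.341; u2·a0=0.2901·14.179=4.113 ≤ a1=10.575 → R1 fires; M=4 A=5 G=9 S=4
Draw 5: a1=8.460, a2=2.280, a3=0.604, a4=0.576, a0=11.920; τ=−ln(0.4343)/11.920=0.070 → t=0.411; u2·a0=0.6103·11.920=7.275 ≤ a1=8.460 → R1 fires; M=3 A=5 G=9 S=4
Draw 6: a1=6.345, a2=2.280, a3=0.604, a4=0.432, a0=9.661; τ=−ln(0.7480)/9.661=0.030 → t=0.441; u2·a0=0.2308·9.661=2.230 ≤ a1=6.345 → R1 fires; M=2 A=5 G=9 S=4
Draw 7: a1=4.230, a2=2.280, a3=0.604, a4=0.288, a0=7.402; τ=−ln(0.0837)/7.402=0.335 → t=0.776; u2·a0=0.7592·7.402=5.620; a1=4.230 < 5.620 ≤ a1+a2=6.510 → R2 fires; M=2 A=4 G=9 S=5
Draw 8: a1=3.384, a2=2.280, a3=0.755, a4=0.288, a0=6.707; τ=−ln(0.1603)/6.707=0.273 → t=1.049; u2·a0=0.2324·6.707=1.559 ≤ a1=3.384 → R1 fires; M=1 A=4 G=9 S=5
Draw 9: a1=1.692, a2=2.280, a3=0.755, a4=0.144, a0=4.871; τ=−ln(0.7042)/4.871=0.072 → t=1.121 > T=1.06: stop.
Read off A at T=1.06: 4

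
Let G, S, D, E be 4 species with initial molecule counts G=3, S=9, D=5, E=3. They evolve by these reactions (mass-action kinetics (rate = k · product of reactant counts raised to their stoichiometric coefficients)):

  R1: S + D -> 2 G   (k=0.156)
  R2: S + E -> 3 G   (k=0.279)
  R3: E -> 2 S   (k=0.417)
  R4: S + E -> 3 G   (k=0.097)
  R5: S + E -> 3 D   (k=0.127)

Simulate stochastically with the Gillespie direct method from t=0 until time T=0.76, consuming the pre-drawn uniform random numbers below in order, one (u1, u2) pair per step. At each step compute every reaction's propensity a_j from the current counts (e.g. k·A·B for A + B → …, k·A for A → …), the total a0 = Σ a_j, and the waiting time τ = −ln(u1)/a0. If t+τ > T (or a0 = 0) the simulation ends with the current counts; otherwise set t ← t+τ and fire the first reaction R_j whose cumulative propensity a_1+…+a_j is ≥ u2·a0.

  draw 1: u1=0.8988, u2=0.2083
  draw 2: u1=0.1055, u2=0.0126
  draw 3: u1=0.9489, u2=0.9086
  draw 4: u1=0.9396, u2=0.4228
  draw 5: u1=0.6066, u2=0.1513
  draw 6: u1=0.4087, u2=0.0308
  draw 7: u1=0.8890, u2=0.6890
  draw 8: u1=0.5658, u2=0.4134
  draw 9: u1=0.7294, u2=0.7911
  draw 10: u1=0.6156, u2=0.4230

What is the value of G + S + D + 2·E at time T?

Value at T = 23

Check how each reaction changes W = G + S + D + 2·E (weight of products minus weight of reactants):
R1: S + D -> 2 G: (1·2) − (1·1 + 1·1) = 2 − 2 = 0
R2: S + E -> 3 G: (1·3) − (1·1 + 2·1) = 3 − 3 = 0
R3: E -> 2 S: (1·2) − (2·1) = 2 − 2 = 0
R4: S + E -> 3 G: (1·3) − (1·1 + 2·1) = 3 − 3 = 0
R5: S + E -> 3 D: (1·3) − (1·1 + 2·1) = 3 − 3 = 0
Every reaction leaves W unchanged, so W is conserved and no simulation is needed: W(T) = W(0) = 3 + 9 + 5 + 2·3 = 23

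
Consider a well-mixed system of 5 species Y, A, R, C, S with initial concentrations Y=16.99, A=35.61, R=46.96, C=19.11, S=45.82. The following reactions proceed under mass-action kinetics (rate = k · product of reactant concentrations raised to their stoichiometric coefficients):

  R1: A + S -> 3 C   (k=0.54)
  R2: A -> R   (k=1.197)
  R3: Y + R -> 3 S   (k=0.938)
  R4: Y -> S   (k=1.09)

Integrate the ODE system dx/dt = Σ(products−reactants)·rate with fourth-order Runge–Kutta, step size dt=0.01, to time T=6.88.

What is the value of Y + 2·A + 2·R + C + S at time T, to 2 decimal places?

Value at T = 247.06

Check how each reaction changes W = Y + 2·A + 2·R + C + S (weight of products minus weight of reactants):
R1: A + S -> 3 C: (1·3) − (2·1 + 1·1) = 3 − 3 = 0
R2: A -> R: (2·1) − (2·1) = 2 − 2 = 0
R3: Y + R -> 3 S: (1·3) − (1·1 + 2·1) = 3 − 3 = 0
R4: Y -> S: (1·1) − (1·1) = 1 − 1 = 0
Every reaction leaves W unchanged, so W is conserved and no simulation is needed: W(T) = W(0) = 16.99 + 2·35.61 + 2·46.96 + 19.11 + 45.82 = 247.06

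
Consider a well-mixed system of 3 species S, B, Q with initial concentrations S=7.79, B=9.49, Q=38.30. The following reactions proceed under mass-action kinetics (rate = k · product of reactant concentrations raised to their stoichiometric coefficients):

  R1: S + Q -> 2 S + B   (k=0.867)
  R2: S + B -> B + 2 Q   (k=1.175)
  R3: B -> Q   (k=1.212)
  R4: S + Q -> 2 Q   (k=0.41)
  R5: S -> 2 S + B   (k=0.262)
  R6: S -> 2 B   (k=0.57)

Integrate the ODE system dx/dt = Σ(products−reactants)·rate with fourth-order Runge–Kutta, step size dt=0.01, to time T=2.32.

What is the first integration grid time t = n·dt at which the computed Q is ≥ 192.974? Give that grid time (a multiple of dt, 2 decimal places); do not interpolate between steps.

RK4 with dt=0.01: 232 steps to T=2.32. Trajectory (selected grid times):
t=0.00: S=7.79 B=9.49 Q=38.30
t=0.26: S=0.36 B=44.33 Q=87.39
t=0.52: S=0.14 B=35.33 Q=102.19
t=0.77: S=1.45 B=37.96 Q=116.56
t=1.03: S=0.70 B=67.25 Q=159.72
t=1.28: S=0.83 B=69.19 Q=191.49
t=1.29: S=0.88 B=69.78 Q=192.98
t=1.55: S=0.85 B=100.25 Q=249.71
t=1.80: S=1.07 B=117.07 Q=307.26
t=2.06: S=0.81 B=151.15 Q=390.98
t=2.32: S=0.92 B=193.78 Q=494.91
Q(1.28)=191.495 < 192.974 but Q(1.29)=192.980 ≥ 192.974, so the first grid time is t=1.29.

Threshold first reached at t = 1.29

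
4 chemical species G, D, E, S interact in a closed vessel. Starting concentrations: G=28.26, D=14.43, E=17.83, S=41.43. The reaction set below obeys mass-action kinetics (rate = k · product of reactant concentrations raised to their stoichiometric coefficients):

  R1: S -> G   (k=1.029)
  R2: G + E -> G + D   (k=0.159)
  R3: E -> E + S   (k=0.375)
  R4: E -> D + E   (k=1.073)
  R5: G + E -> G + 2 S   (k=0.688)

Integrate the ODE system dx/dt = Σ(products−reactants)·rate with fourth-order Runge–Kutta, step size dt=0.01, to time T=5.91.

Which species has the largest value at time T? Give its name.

RK4 with dt=0.01: 591 steps to T=5.91. Trajectory (selected grid times):
t=0.00: G=28.26 D=14.43 E=17.83 S=41.43
t=0.66: G=62.47 D=18.52 E=0.00 S=36.44
t=1.31: G=80.25 D=18.52 E=0.00 S=18.67
t=1.97: G=89.45 D=18.52 E=0.00 S=9.47
t=2.63: G=94.12 D=18.52 E=0.00 S=4.80
t=3.28: G=96.46 D=18.52 E=0.00 S=2.46
t=3.94: G=97.67 D=18.52 E=0.00 S=1.25
t=4.60: G=98.28 D=18.52 E=0.00 S=0.63
t=5.25: G=98.59 D=18.52 E=0.00 S=0.32
t=5.91: G=98.75 D=18.52 E=0.00 S=0.16
At T=5.91: G=98.75 D=18.52 E=0.00 S=0.16; the largest is G.

Dominant species at T: G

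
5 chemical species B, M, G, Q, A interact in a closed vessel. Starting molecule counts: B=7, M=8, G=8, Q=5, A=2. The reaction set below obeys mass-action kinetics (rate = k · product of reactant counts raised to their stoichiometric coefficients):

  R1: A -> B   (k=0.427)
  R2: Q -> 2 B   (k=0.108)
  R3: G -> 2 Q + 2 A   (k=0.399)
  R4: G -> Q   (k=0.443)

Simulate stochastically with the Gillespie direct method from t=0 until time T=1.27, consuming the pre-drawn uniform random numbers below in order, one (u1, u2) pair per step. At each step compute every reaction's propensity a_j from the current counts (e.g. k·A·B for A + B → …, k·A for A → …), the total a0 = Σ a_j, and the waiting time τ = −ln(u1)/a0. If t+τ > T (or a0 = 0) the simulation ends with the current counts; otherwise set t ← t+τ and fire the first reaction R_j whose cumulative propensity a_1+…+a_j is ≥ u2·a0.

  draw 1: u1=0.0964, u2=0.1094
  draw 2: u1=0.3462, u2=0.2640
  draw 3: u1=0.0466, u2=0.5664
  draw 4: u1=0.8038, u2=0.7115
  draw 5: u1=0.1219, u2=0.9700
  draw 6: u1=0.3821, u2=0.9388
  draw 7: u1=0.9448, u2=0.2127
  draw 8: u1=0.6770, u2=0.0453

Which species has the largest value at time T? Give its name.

Dominant species at T: Q

t=0.000: B=7 M=8 G=8 Q=5 A=2
Draw 1: a1=0.854, a2=0.540, a3=3.192, a4=3.544, a0=8.130; τ=−ln(0.0964)/8.130=0.288 → t=0.288; u2·a0=0.1094·8.130=0.889; a1=0.854 < 0.889 ≤ a1+a2=1.394 → R2 fires; B=9 M=8 G=8 Q=4 A=2
Draw 2: a1=0.854, a2=0.432, a3=3.192, a4=3.544, a0=8.022; τ=−ln(0.3462)/8.022=0.132 → t=0.420; u2·a0=0.2640·8.022=2.118; a1+a2=1.286 < 2.118 ≤ a1+…+a3=4.478 → R3 fires; B=9 M=8 G=7 Q=6 A=4
Draw 3: a1=1.708, a2=0.648, a3=2.793, a4=3.101, a0=8.250; τ=−ln(0.0466)/8.250=0.372 → t=0.792; u2·a0=0.5664·8.250=4.673; a1+a2=2.356 < 4.673 ≤ a1+…+a3=5.149 → R3 fires; B=9 M=8 G=6 Q=8 A=6
Draw 4: a1=2.562, a2=0.864, a3=2.394, a4=2.658, a0=8.478; τ=−ln(0.8038)/8.478=0.026 → t=0.817; u2·a0=0.7115·8.478=6.032; a1+…+a3=5.820 < 6.032 ≤ a1+…+a4=8.478 → R4 fires; B=9 M=8 G=5 Q=9 A=6
Draw 5: a1=2.562, a2=0.972, a3=1.995, a4=2.215, a0=7.744; τ=−ln(0.1219)/7.744=0.272 → t=1.089; u2·a0=0.9700·7.744=7.512; a1+…+a3=5.529 < 7.512 ≤ a1+…+a4=7.744 → R4 fires; B=9 M=8 G=4 Q=10 A=6
Draw 6: a1=2.562, a2=1.080, a3=1.596, a4=1.772, a0=7.010; τ=−ln(0.3821)/7.010=0.137 → t=1.226; u2·a0=0.9388·7.010=6.581; a1+…+a3=5.238 < 6.581 ≤ a1+…+a4=7.010 → R4 fires; B=9 M=8 G=3 Q=11 A=6
Draw 7: a1=2.562, a2=1.188, a3=1.197, a4=1.329, a0=6.276; τ=−ln(0.9448)/6.276=0.009 → t=1.235; u2·a0=0.2127·6.276=1.335 ≤ a1=2.562 → R1 fires; B=10 M=8 G=3 Q=11 A=5
Draw 8: a1=2.135, a2=1.188, a3=1.197, a4=1.329, a0=5.849; τ=−ln(0.6770)/5.849=0.067 → t=1.302 > T=1.27: stop.
At T=1.27: B=10 M=8 G=3 Q=11 A=5; the largest is Q.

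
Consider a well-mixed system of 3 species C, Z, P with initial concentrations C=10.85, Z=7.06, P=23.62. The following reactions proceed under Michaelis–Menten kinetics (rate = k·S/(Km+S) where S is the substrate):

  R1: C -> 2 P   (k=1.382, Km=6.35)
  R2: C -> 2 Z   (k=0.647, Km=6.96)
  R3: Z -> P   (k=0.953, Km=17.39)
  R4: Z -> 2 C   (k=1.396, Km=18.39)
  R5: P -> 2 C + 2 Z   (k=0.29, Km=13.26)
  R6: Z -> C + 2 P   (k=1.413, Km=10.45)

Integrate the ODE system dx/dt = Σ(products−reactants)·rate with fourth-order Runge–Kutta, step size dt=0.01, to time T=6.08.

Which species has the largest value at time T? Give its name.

RK4 with dt=0.01: 608 steps to T=6.08. Trajectory (selected grid times):
t=0.00: C=10.85 Z=7.06 P=23.62
t=0.68: C=11.15 Z=7.02 P=25.64
t=1.35: C=11.45 Z=6.99 P=27.64
t=2.03: C=11.74 Z=6.98 P=29.68
t=2.70: C=12.03 Z=6.98 P=31.69
t=3.38: C=12.32 Z=6.99 P=33.74
t=4.05: C=12.61 Z=7.01 P=35.77
t=4.73: C=12.89 Z=7.03 P=37.84
t=5.40: C=13.18 Z=7.06 P=39.88
t=6.08: C=13.47 Z=7.10 P=41.97
At T=6.08: C=13.47 Z=7.10 P=41.97; the largest is P.

Dominant species at T: P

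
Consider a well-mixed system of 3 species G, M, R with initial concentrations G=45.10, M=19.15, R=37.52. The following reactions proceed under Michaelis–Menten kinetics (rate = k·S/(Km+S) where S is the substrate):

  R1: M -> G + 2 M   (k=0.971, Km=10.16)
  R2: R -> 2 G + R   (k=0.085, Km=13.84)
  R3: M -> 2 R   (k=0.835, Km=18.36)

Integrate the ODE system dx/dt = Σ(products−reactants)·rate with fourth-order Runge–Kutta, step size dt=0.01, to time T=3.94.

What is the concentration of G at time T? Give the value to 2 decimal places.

G at T = 48.11

RK4 with dt=0.01: 394 steps to T=3.94. Trajectory (selected grid times):
t=0.00: G=45.10 M=19.15 R=37.52
t=0.44: G=45.43 M=19.24 R=37.90
t=0.88: G=45.77 M=19.33 R=38.27
t=1.31: G=46.10 M=19.42 R=38.64
t=1.75: G=46.43 M=19.51 R=39.02
t=2.19: G=46.77 M=19.61 R=39.40
t=2.63: G=47.11 M=19.70 R=39.78
t=3.06: G=47.44 M=19.79 R=40.15
t=3.50: G=47.77 M=19.88 R=40.53
t=3.94: G=48.11 M=19.97 R=40.91
Read off G at T=3.94: 48.11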